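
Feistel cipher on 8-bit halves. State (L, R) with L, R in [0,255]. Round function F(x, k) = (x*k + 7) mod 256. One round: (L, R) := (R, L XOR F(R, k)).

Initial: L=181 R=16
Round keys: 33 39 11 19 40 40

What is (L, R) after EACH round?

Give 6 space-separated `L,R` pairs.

Round 1 (k=33): L=16 R=162
Round 2 (k=39): L=162 R=165
Round 3 (k=11): L=165 R=188
Round 4 (k=19): L=188 R=94
Round 5 (k=40): L=94 R=11
Round 6 (k=40): L=11 R=225

Answer: 16,162 162,165 165,188 188,94 94,11 11,225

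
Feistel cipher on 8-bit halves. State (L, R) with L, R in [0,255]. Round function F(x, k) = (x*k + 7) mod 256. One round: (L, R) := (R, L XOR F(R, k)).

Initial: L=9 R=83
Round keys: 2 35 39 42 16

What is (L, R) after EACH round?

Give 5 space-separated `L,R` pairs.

Answer: 83,164 164,32 32,67 67,37 37,20

Derivation:
Round 1 (k=2): L=83 R=164
Round 2 (k=35): L=164 R=32
Round 3 (k=39): L=32 R=67
Round 4 (k=42): L=67 R=37
Round 5 (k=16): L=37 R=20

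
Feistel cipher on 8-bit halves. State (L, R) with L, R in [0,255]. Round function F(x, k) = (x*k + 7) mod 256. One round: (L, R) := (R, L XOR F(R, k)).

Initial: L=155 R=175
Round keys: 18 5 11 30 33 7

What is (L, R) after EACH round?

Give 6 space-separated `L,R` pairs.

Answer: 175,206 206,162 162,51 51,163 163,57 57,53

Derivation:
Round 1 (k=18): L=175 R=206
Round 2 (k=5): L=206 R=162
Round 3 (k=11): L=162 R=51
Round 4 (k=30): L=51 R=163
Round 5 (k=33): L=163 R=57
Round 6 (k=7): L=57 R=53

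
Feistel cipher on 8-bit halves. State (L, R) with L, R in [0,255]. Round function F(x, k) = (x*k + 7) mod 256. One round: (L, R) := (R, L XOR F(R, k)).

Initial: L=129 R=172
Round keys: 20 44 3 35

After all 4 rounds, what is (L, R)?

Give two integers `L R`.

Answer: 70 122

Derivation:
Round 1 (k=20): L=172 R=246
Round 2 (k=44): L=246 R=227
Round 3 (k=3): L=227 R=70
Round 4 (k=35): L=70 R=122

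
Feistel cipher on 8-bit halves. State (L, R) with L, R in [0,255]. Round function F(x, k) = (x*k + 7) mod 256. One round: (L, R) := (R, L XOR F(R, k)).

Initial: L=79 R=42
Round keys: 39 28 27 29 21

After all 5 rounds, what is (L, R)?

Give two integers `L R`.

Round 1 (k=39): L=42 R=34
Round 2 (k=28): L=34 R=149
Round 3 (k=27): L=149 R=156
Round 4 (k=29): L=156 R=38
Round 5 (k=21): L=38 R=185

Answer: 38 185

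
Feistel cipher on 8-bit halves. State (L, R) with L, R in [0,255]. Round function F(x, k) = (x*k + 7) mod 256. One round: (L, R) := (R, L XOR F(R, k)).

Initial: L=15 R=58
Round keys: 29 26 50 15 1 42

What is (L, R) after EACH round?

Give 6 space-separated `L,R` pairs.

Answer: 58,150 150,121 121,63 63,193 193,247 247,76

Derivation:
Round 1 (k=29): L=58 R=150
Round 2 (k=26): L=150 R=121
Round 3 (k=50): L=121 R=63
Round 4 (k=15): L=63 R=193
Round 5 (k=1): L=193 R=247
Round 6 (k=42): L=247 R=76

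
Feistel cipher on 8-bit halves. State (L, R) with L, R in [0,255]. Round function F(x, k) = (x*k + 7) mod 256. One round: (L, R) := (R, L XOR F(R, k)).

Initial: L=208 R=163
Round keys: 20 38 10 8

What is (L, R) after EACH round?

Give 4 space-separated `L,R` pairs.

Answer: 163,19 19,122 122,216 216,189

Derivation:
Round 1 (k=20): L=163 R=19
Round 2 (k=38): L=19 R=122
Round 3 (k=10): L=122 R=216
Round 4 (k=8): L=216 R=189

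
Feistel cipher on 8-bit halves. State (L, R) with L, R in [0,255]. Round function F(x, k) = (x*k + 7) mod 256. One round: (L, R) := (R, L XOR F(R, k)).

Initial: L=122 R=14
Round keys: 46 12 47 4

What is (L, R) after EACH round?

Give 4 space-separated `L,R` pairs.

Round 1 (k=46): L=14 R=241
Round 2 (k=12): L=241 R=93
Round 3 (k=47): L=93 R=235
Round 4 (k=4): L=235 R=238

Answer: 14,241 241,93 93,235 235,238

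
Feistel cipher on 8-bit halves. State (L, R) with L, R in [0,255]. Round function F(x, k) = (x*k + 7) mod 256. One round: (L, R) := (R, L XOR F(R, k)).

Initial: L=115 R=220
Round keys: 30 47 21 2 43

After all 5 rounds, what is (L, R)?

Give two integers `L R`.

Round 1 (k=30): L=220 R=188
Round 2 (k=47): L=188 R=87
Round 3 (k=21): L=87 R=150
Round 4 (k=2): L=150 R=100
Round 5 (k=43): L=100 R=69

Answer: 100 69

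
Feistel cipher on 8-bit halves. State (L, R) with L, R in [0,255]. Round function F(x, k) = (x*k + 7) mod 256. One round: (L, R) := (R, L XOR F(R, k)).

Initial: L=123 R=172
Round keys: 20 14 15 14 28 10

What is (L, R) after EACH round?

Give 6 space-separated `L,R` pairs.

Answer: 172,12 12,3 3,56 56,20 20,15 15,137

Derivation:
Round 1 (k=20): L=172 R=12
Round 2 (k=14): L=12 R=3
Round 3 (k=15): L=3 R=56
Round 4 (k=14): L=56 R=20
Round 5 (k=28): L=20 R=15
Round 6 (k=10): L=15 R=137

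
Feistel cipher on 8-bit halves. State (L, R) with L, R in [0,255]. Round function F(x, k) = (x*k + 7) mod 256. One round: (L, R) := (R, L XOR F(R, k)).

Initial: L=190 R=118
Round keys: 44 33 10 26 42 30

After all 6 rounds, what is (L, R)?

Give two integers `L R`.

Round 1 (k=44): L=118 R=241
Round 2 (k=33): L=241 R=110
Round 3 (k=10): L=110 R=162
Round 4 (k=26): L=162 R=21
Round 5 (k=42): L=21 R=219
Round 6 (k=30): L=219 R=164

Answer: 219 164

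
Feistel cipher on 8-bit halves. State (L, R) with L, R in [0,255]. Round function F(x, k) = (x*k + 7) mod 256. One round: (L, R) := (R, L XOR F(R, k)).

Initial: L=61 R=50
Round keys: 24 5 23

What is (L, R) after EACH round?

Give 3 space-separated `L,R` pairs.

Round 1 (k=24): L=50 R=138
Round 2 (k=5): L=138 R=139
Round 3 (k=23): L=139 R=14

Answer: 50,138 138,139 139,14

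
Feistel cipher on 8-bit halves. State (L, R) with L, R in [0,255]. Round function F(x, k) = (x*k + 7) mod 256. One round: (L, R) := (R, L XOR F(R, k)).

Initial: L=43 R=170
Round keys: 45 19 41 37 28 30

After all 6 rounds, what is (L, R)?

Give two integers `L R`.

Round 1 (k=45): L=170 R=194
Round 2 (k=19): L=194 R=199
Round 3 (k=41): L=199 R=36
Round 4 (k=37): L=36 R=252
Round 5 (k=28): L=252 R=179
Round 6 (k=30): L=179 R=253

Answer: 179 253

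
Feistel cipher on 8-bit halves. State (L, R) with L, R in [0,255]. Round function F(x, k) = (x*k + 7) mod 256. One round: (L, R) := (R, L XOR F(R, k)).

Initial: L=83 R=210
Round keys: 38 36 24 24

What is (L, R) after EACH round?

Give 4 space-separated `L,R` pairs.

Answer: 210,96 96,85 85,159 159,186

Derivation:
Round 1 (k=38): L=210 R=96
Round 2 (k=36): L=96 R=85
Round 3 (k=24): L=85 R=159
Round 4 (k=24): L=159 R=186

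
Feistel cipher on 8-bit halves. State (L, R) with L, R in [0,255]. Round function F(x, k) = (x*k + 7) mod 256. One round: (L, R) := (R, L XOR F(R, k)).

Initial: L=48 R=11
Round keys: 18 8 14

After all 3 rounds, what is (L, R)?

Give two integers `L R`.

Round 1 (k=18): L=11 R=253
Round 2 (k=8): L=253 R=228
Round 3 (k=14): L=228 R=130

Answer: 228 130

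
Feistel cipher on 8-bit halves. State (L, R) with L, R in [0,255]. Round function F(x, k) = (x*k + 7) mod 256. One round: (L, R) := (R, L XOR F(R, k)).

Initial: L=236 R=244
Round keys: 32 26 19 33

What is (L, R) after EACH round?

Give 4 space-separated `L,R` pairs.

Round 1 (k=32): L=244 R=107
Round 2 (k=26): L=107 R=17
Round 3 (k=19): L=17 R=33
Round 4 (k=33): L=33 R=89

Answer: 244,107 107,17 17,33 33,89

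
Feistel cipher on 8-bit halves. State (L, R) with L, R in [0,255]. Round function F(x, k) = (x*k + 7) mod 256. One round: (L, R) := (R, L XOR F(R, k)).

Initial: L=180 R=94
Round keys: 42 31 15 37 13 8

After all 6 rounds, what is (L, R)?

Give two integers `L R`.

Answer: 144 212

Derivation:
Round 1 (k=42): L=94 R=199
Round 2 (k=31): L=199 R=126
Round 3 (k=15): L=126 R=174
Round 4 (k=37): L=174 R=83
Round 5 (k=13): L=83 R=144
Round 6 (k=8): L=144 R=212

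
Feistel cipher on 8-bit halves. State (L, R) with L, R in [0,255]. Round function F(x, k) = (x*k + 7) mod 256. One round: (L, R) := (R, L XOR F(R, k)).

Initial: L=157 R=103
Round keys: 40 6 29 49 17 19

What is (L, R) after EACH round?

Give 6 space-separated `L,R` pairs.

Answer: 103,130 130,116 116,169 169,20 20,242 242,233

Derivation:
Round 1 (k=40): L=103 R=130
Round 2 (k=6): L=130 R=116
Round 3 (k=29): L=116 R=169
Round 4 (k=49): L=169 R=20
Round 5 (k=17): L=20 R=242
Round 6 (k=19): L=242 R=233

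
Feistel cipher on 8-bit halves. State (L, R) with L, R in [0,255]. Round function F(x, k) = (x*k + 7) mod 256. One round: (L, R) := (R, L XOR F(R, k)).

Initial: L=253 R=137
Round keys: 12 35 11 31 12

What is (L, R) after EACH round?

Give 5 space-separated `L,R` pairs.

Answer: 137,142 142,248 248,33 33,254 254,206

Derivation:
Round 1 (k=12): L=137 R=142
Round 2 (k=35): L=142 R=248
Round 3 (k=11): L=248 R=33
Round 4 (k=31): L=33 R=254
Round 5 (k=12): L=254 R=206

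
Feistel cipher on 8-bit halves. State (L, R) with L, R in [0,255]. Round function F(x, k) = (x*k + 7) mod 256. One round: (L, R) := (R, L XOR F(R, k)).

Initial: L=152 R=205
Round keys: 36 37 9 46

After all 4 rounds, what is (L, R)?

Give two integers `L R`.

Answer: 25 254

Derivation:
Round 1 (k=36): L=205 R=67
Round 2 (k=37): L=67 R=123
Round 3 (k=9): L=123 R=25
Round 4 (k=46): L=25 R=254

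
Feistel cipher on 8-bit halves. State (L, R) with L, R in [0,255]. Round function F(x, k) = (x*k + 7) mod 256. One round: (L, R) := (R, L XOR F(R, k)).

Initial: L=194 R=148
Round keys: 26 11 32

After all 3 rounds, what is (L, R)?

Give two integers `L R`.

Answer: 66 138

Derivation:
Round 1 (k=26): L=148 R=205
Round 2 (k=11): L=205 R=66
Round 3 (k=32): L=66 R=138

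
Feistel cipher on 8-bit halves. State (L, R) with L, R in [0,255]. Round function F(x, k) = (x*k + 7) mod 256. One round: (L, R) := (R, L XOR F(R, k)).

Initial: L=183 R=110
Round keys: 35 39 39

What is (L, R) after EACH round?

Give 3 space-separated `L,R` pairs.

Answer: 110,166 166,63 63,6

Derivation:
Round 1 (k=35): L=110 R=166
Round 2 (k=39): L=166 R=63
Round 3 (k=39): L=63 R=6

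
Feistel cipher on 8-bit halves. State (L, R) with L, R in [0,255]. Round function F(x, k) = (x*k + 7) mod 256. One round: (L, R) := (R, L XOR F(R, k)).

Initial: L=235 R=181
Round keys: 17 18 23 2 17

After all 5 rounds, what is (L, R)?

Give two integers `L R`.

Answer: 23 254

Derivation:
Round 1 (k=17): L=181 R=231
Round 2 (k=18): L=231 R=240
Round 3 (k=23): L=240 R=112
Round 4 (k=2): L=112 R=23
Round 5 (k=17): L=23 R=254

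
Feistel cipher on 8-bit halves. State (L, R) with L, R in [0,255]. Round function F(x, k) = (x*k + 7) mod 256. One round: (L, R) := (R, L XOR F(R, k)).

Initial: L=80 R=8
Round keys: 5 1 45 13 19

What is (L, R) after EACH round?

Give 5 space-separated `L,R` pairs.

Round 1 (k=5): L=8 R=127
Round 2 (k=1): L=127 R=142
Round 3 (k=45): L=142 R=130
Round 4 (k=13): L=130 R=47
Round 5 (k=19): L=47 R=6

Answer: 8,127 127,142 142,130 130,47 47,6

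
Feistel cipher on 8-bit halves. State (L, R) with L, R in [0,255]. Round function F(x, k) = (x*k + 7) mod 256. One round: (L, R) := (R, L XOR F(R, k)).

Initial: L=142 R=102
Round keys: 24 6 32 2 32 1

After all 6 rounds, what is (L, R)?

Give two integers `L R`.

Round 1 (k=24): L=102 R=25
Round 2 (k=6): L=25 R=251
Round 3 (k=32): L=251 R=126
Round 4 (k=2): L=126 R=248
Round 5 (k=32): L=248 R=121
Round 6 (k=1): L=121 R=120

Answer: 121 120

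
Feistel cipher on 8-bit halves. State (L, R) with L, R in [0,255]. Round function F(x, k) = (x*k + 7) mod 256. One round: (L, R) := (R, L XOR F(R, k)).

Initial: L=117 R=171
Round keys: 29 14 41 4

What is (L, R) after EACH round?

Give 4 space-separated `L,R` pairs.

Round 1 (k=29): L=171 R=19
Round 2 (k=14): L=19 R=186
Round 3 (k=41): L=186 R=194
Round 4 (k=4): L=194 R=181

Answer: 171,19 19,186 186,194 194,181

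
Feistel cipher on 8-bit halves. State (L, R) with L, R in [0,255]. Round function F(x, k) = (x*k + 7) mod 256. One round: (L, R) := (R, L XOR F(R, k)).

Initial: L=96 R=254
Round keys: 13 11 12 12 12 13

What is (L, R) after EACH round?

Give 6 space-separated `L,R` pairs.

Round 1 (k=13): L=254 R=141
Round 2 (k=11): L=141 R=232
Round 3 (k=12): L=232 R=106
Round 4 (k=12): L=106 R=23
Round 5 (k=12): L=23 R=113
Round 6 (k=13): L=113 R=211

Answer: 254,141 141,232 232,106 106,23 23,113 113,211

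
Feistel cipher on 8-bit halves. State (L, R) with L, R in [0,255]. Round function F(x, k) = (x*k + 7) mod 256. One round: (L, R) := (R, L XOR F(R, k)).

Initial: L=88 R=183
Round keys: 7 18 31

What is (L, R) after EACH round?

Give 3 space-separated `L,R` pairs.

Answer: 183,80 80,16 16,167

Derivation:
Round 1 (k=7): L=183 R=80
Round 2 (k=18): L=80 R=16
Round 3 (k=31): L=16 R=167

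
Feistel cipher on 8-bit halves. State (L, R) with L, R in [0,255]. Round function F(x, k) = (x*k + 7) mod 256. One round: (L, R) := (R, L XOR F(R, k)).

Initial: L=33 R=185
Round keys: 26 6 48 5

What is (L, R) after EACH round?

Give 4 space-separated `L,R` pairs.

Round 1 (k=26): L=185 R=240
Round 2 (k=6): L=240 R=30
Round 3 (k=48): L=30 R=87
Round 4 (k=5): L=87 R=164

Answer: 185,240 240,30 30,87 87,164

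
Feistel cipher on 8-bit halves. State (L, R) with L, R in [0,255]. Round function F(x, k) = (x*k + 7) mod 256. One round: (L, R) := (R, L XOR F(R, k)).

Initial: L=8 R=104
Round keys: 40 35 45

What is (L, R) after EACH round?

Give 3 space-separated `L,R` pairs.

Answer: 104,79 79,188 188,92

Derivation:
Round 1 (k=40): L=104 R=79
Round 2 (k=35): L=79 R=188
Round 3 (k=45): L=188 R=92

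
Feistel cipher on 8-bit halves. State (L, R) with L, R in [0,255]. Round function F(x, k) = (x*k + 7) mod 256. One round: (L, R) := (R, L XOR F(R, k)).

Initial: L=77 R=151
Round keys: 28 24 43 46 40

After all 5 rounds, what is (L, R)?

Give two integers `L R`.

Round 1 (k=28): L=151 R=198
Round 2 (k=24): L=198 R=0
Round 3 (k=43): L=0 R=193
Round 4 (k=46): L=193 R=181
Round 5 (k=40): L=181 R=142

Answer: 181 142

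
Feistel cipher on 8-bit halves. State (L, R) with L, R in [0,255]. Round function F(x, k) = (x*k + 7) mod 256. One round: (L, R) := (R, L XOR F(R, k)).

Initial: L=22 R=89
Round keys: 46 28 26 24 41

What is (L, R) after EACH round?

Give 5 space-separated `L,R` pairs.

Round 1 (k=46): L=89 R=19
Round 2 (k=28): L=19 R=66
Round 3 (k=26): L=66 R=168
Round 4 (k=24): L=168 R=133
Round 5 (k=41): L=133 R=252

Answer: 89,19 19,66 66,168 168,133 133,252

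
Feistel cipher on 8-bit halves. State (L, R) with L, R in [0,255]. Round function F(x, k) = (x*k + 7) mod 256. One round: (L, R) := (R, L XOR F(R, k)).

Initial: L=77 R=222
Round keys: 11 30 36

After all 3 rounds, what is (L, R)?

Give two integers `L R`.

Round 1 (k=11): L=222 R=220
Round 2 (k=30): L=220 R=17
Round 3 (k=36): L=17 R=183

Answer: 17 183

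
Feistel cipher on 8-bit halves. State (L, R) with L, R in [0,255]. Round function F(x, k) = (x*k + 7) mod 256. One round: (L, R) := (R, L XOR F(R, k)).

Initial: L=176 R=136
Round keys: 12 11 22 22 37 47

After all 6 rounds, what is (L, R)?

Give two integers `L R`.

Answer: 118 234

Derivation:
Round 1 (k=12): L=136 R=215
Round 2 (k=11): L=215 R=204
Round 3 (k=22): L=204 R=88
Round 4 (k=22): L=88 R=91
Round 5 (k=37): L=91 R=118
Round 6 (k=47): L=118 R=234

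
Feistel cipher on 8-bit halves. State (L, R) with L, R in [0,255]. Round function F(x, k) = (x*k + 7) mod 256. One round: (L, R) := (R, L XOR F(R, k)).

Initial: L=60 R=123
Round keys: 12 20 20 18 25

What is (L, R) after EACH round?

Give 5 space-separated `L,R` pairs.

Answer: 123,247 247,40 40,208 208,143 143,46

Derivation:
Round 1 (k=12): L=123 R=247
Round 2 (k=20): L=247 R=40
Round 3 (k=20): L=40 R=208
Round 4 (k=18): L=208 R=143
Round 5 (k=25): L=143 R=46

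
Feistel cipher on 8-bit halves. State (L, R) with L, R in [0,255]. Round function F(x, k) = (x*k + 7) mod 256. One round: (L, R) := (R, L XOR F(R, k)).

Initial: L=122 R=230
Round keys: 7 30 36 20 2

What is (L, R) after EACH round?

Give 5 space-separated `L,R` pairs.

Answer: 230,43 43,247 247,232 232,208 208,79

Derivation:
Round 1 (k=7): L=230 R=43
Round 2 (k=30): L=43 R=247
Round 3 (k=36): L=247 R=232
Round 4 (k=20): L=232 R=208
Round 5 (k=2): L=208 R=79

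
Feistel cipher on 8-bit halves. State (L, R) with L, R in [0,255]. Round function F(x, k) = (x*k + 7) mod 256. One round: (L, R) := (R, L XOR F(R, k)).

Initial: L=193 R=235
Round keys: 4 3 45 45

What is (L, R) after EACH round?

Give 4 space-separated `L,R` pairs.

Answer: 235,114 114,182 182,119 119,68

Derivation:
Round 1 (k=4): L=235 R=114
Round 2 (k=3): L=114 R=182
Round 3 (k=45): L=182 R=119
Round 4 (k=45): L=119 R=68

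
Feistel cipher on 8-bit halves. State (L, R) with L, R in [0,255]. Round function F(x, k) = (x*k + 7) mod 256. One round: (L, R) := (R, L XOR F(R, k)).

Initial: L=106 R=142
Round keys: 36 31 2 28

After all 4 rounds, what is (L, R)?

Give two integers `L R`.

Round 1 (k=36): L=142 R=149
Round 2 (k=31): L=149 R=156
Round 3 (k=2): L=156 R=170
Round 4 (k=28): L=170 R=3

Answer: 170 3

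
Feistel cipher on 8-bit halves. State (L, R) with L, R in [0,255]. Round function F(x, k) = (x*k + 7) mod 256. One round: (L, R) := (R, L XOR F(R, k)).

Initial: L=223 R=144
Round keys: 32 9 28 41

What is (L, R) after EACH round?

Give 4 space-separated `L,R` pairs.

Answer: 144,216 216,15 15,115 115,125

Derivation:
Round 1 (k=32): L=144 R=216
Round 2 (k=9): L=216 R=15
Round 3 (k=28): L=15 R=115
Round 4 (k=41): L=115 R=125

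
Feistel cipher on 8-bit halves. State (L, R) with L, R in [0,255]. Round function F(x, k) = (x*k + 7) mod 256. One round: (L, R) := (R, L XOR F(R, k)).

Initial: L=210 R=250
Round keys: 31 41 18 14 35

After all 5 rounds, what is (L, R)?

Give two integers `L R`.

Answer: 227 192

Derivation:
Round 1 (k=31): L=250 R=159
Round 2 (k=41): L=159 R=132
Round 3 (k=18): L=132 R=208
Round 4 (k=14): L=208 R=227
Round 5 (k=35): L=227 R=192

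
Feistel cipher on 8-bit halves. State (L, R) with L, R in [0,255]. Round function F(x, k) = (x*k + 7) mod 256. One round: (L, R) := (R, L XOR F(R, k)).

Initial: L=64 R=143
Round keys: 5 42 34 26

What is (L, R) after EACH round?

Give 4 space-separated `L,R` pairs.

Answer: 143,146 146,116 116,253 253,205

Derivation:
Round 1 (k=5): L=143 R=146
Round 2 (k=42): L=146 R=116
Round 3 (k=34): L=116 R=253
Round 4 (k=26): L=253 R=205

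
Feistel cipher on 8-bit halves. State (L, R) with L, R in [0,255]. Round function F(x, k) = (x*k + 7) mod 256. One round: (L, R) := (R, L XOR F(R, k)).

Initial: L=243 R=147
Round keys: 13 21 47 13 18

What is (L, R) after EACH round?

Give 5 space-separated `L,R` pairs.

Round 1 (k=13): L=147 R=141
Round 2 (k=21): L=141 R=11
Round 3 (k=47): L=11 R=129
Round 4 (k=13): L=129 R=159
Round 5 (k=18): L=159 R=180

Answer: 147,141 141,11 11,129 129,159 159,180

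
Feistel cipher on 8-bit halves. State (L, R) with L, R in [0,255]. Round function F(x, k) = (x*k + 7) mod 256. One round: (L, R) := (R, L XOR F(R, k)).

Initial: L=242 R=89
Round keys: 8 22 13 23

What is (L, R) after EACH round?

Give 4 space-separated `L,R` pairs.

Round 1 (k=8): L=89 R=61
Round 2 (k=22): L=61 R=28
Round 3 (k=13): L=28 R=78
Round 4 (k=23): L=78 R=21

Answer: 89,61 61,28 28,78 78,21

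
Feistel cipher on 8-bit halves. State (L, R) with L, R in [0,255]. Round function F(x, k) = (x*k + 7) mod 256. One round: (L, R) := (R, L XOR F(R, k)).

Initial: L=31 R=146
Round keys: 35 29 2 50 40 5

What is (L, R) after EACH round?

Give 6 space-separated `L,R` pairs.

Round 1 (k=35): L=146 R=226
Round 2 (k=29): L=226 R=51
Round 3 (k=2): L=51 R=143
Round 4 (k=50): L=143 R=198
Round 5 (k=40): L=198 R=120
Round 6 (k=5): L=120 R=153

Answer: 146,226 226,51 51,143 143,198 198,120 120,153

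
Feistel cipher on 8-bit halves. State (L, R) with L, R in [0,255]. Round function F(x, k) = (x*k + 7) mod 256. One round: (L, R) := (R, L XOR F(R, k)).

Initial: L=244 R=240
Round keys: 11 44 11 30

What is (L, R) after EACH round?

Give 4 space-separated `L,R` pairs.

Answer: 240,163 163,251 251,115 115,122

Derivation:
Round 1 (k=11): L=240 R=163
Round 2 (k=44): L=163 R=251
Round 3 (k=11): L=251 R=115
Round 4 (k=30): L=115 R=122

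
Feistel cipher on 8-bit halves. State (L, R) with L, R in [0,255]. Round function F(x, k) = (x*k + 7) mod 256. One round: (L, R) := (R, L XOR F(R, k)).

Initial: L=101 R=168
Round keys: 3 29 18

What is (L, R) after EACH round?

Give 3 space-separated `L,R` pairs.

Round 1 (k=3): L=168 R=154
Round 2 (k=29): L=154 R=209
Round 3 (k=18): L=209 R=35

Answer: 168,154 154,209 209,35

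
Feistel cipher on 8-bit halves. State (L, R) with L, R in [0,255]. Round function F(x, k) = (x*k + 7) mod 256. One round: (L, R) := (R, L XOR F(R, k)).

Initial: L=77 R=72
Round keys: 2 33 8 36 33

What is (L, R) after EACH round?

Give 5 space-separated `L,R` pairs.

Round 1 (k=2): L=72 R=218
Round 2 (k=33): L=218 R=105
Round 3 (k=8): L=105 R=149
Round 4 (k=36): L=149 R=146
Round 5 (k=33): L=146 R=76

Answer: 72,218 218,105 105,149 149,146 146,76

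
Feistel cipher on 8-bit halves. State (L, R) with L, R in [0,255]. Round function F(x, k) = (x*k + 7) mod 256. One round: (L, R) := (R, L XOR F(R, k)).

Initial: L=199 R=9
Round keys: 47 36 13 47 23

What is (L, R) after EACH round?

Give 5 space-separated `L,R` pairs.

Round 1 (k=47): L=9 R=105
Round 2 (k=36): L=105 R=194
Round 3 (k=13): L=194 R=136
Round 4 (k=47): L=136 R=61
Round 5 (k=23): L=61 R=10

Answer: 9,105 105,194 194,136 136,61 61,10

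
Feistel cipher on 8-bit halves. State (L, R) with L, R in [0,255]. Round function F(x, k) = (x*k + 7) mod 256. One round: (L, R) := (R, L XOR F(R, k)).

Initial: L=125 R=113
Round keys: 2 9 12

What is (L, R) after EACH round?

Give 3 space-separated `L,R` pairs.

Answer: 113,148 148,74 74,235

Derivation:
Round 1 (k=2): L=113 R=148
Round 2 (k=9): L=148 R=74
Round 3 (k=12): L=74 R=235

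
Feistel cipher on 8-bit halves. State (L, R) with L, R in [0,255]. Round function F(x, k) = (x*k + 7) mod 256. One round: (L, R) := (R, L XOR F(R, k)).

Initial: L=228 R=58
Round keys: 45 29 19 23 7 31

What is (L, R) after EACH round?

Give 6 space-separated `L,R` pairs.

Answer: 58,221 221,42 42,248 248,101 101,50 50,112

Derivation:
Round 1 (k=45): L=58 R=221
Round 2 (k=29): L=221 R=42
Round 3 (k=19): L=42 R=248
Round 4 (k=23): L=248 R=101
Round 5 (k=7): L=101 R=50
Round 6 (k=31): L=50 R=112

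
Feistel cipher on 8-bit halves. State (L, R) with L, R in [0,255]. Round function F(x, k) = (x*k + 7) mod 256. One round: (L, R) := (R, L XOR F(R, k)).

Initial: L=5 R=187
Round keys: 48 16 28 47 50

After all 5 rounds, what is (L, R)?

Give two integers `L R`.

Answer: 110 134

Derivation:
Round 1 (k=48): L=187 R=18
Round 2 (k=16): L=18 R=156
Round 3 (k=28): L=156 R=5
Round 4 (k=47): L=5 R=110
Round 5 (k=50): L=110 R=134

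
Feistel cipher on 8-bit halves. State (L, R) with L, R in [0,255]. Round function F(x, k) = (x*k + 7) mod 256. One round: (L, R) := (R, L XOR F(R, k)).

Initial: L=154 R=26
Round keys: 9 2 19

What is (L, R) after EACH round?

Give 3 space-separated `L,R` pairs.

Answer: 26,107 107,199 199,167

Derivation:
Round 1 (k=9): L=26 R=107
Round 2 (k=2): L=107 R=199
Round 3 (k=19): L=199 R=167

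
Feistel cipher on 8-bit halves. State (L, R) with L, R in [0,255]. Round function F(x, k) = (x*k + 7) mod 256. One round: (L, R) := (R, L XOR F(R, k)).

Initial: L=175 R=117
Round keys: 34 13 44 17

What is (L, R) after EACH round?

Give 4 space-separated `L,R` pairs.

Answer: 117,62 62,88 88,25 25,232

Derivation:
Round 1 (k=34): L=117 R=62
Round 2 (k=13): L=62 R=88
Round 3 (k=44): L=88 R=25
Round 4 (k=17): L=25 R=232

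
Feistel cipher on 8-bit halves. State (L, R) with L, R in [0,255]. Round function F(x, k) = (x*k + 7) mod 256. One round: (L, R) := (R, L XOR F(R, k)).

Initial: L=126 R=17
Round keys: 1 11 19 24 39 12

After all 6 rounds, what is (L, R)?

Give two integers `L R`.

Answer: 241 244

Derivation:
Round 1 (k=1): L=17 R=102
Round 2 (k=11): L=102 R=120
Round 3 (k=19): L=120 R=137
Round 4 (k=24): L=137 R=167
Round 5 (k=39): L=167 R=241
Round 6 (k=12): L=241 R=244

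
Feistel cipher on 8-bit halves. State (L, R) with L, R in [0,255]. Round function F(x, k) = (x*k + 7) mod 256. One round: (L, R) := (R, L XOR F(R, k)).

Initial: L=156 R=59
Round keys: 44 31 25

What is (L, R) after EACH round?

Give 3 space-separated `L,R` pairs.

Round 1 (k=44): L=59 R=183
Round 2 (k=31): L=183 R=11
Round 3 (k=25): L=11 R=173

Answer: 59,183 183,11 11,173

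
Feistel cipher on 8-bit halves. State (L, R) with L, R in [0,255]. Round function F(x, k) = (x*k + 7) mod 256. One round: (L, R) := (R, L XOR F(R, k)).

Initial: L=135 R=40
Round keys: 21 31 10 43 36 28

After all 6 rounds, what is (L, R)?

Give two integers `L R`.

Answer: 238 38

Derivation:
Round 1 (k=21): L=40 R=200
Round 2 (k=31): L=200 R=23
Round 3 (k=10): L=23 R=37
Round 4 (k=43): L=37 R=41
Round 5 (k=36): L=41 R=238
Round 6 (k=28): L=238 R=38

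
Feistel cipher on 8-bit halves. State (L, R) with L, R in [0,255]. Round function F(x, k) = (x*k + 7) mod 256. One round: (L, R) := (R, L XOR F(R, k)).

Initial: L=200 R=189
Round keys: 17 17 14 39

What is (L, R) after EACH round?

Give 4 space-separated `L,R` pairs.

Round 1 (k=17): L=189 R=92
Round 2 (k=17): L=92 R=158
Round 3 (k=14): L=158 R=247
Round 4 (k=39): L=247 R=54

Answer: 189,92 92,158 158,247 247,54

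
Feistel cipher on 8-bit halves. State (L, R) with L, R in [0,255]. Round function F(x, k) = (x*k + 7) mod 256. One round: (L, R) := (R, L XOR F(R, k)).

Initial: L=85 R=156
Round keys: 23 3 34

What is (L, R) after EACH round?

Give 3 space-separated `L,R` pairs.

Answer: 156,94 94,189 189,127

Derivation:
Round 1 (k=23): L=156 R=94
Round 2 (k=3): L=94 R=189
Round 3 (k=34): L=189 R=127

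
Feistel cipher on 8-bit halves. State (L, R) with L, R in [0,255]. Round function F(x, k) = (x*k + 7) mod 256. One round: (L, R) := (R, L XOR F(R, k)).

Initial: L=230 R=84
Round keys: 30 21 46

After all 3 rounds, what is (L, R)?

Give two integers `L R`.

Round 1 (k=30): L=84 R=57
Round 2 (k=21): L=57 R=224
Round 3 (k=46): L=224 R=126

Answer: 224 126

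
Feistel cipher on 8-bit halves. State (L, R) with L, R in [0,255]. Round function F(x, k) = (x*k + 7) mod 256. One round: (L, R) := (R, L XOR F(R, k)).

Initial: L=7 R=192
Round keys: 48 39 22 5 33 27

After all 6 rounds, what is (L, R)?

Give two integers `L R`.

Answer: 243 195

Derivation:
Round 1 (k=48): L=192 R=0
Round 2 (k=39): L=0 R=199
Round 3 (k=22): L=199 R=33
Round 4 (k=5): L=33 R=107
Round 5 (k=33): L=107 R=243
Round 6 (k=27): L=243 R=195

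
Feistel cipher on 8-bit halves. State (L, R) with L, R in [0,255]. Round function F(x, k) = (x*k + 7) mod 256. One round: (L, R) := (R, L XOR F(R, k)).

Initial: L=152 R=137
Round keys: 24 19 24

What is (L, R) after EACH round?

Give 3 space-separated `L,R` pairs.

Answer: 137,71 71,197 197,56

Derivation:
Round 1 (k=24): L=137 R=71
Round 2 (k=19): L=71 R=197
Round 3 (k=24): L=197 R=56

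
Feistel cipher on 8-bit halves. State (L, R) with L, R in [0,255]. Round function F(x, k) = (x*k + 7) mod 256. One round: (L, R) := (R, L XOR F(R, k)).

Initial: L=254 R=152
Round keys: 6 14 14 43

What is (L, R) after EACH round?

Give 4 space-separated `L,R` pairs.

Answer: 152,105 105,93 93,116 116,222

Derivation:
Round 1 (k=6): L=152 R=105
Round 2 (k=14): L=105 R=93
Round 3 (k=14): L=93 R=116
Round 4 (k=43): L=116 R=222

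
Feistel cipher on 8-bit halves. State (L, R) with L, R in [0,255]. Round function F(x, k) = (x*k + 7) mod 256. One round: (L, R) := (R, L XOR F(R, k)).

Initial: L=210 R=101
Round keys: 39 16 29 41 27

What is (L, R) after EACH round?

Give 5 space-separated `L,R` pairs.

Answer: 101,184 184,226 226,25 25,234 234,172

Derivation:
Round 1 (k=39): L=101 R=184
Round 2 (k=16): L=184 R=226
Round 3 (k=29): L=226 R=25
Round 4 (k=41): L=25 R=234
Round 5 (k=27): L=234 R=172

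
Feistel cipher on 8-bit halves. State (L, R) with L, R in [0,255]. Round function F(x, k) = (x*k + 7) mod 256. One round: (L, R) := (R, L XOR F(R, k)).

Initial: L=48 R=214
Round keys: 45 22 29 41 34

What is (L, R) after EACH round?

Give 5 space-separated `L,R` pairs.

Round 1 (k=45): L=214 R=149
Round 2 (k=22): L=149 R=3
Round 3 (k=29): L=3 R=203
Round 4 (k=41): L=203 R=137
Round 5 (k=34): L=137 R=242

Answer: 214,149 149,3 3,203 203,137 137,242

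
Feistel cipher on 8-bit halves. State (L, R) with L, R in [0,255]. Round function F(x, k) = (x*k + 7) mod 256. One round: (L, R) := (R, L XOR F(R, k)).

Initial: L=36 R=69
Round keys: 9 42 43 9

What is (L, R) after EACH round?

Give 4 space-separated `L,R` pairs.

Round 1 (k=9): L=69 R=80
Round 2 (k=42): L=80 R=98
Round 3 (k=43): L=98 R=45
Round 4 (k=9): L=45 R=254

Answer: 69,80 80,98 98,45 45,254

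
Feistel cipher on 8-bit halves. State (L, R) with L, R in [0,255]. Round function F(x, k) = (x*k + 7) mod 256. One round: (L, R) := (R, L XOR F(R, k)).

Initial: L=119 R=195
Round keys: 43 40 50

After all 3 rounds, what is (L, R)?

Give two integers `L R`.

Round 1 (k=43): L=195 R=191
Round 2 (k=40): L=191 R=28
Round 3 (k=50): L=28 R=192

Answer: 28 192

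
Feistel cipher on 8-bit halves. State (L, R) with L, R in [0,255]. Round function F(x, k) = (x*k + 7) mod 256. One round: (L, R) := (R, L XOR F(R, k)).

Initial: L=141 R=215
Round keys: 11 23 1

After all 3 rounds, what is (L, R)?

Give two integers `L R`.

Round 1 (k=11): L=215 R=201
Round 2 (k=23): L=201 R=193
Round 3 (k=1): L=193 R=1

Answer: 193 1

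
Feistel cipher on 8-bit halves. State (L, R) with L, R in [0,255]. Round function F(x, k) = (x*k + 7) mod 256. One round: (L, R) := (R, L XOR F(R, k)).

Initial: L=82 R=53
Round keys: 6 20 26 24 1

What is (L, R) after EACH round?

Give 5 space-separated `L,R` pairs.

Round 1 (k=6): L=53 R=23
Round 2 (k=20): L=23 R=230
Round 3 (k=26): L=230 R=116
Round 4 (k=24): L=116 R=1
Round 5 (k=1): L=1 R=124

Answer: 53,23 23,230 230,116 116,1 1,124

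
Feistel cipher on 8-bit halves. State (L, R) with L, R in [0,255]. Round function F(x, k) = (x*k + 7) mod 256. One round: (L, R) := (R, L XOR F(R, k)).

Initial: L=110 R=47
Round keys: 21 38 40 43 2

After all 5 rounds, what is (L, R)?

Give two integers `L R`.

Round 1 (k=21): L=47 R=140
Round 2 (k=38): L=140 R=224
Round 3 (k=40): L=224 R=139
Round 4 (k=43): L=139 R=128
Round 5 (k=2): L=128 R=140

Answer: 128 140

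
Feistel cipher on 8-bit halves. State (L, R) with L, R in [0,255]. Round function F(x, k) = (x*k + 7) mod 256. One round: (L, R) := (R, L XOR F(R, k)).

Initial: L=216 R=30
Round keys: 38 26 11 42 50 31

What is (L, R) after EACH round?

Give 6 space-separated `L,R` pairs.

Answer: 30,163 163,139 139,163 163,78 78,224 224,105

Derivation:
Round 1 (k=38): L=30 R=163
Round 2 (k=26): L=163 R=139
Round 3 (k=11): L=139 R=163
Round 4 (k=42): L=163 R=78
Round 5 (k=50): L=78 R=224
Round 6 (k=31): L=224 R=105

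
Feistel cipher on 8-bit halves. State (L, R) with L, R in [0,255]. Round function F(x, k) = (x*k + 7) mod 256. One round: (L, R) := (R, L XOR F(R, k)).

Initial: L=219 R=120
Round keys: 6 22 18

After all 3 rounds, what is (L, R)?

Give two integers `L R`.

Answer: 119 105

Derivation:
Round 1 (k=6): L=120 R=12
Round 2 (k=22): L=12 R=119
Round 3 (k=18): L=119 R=105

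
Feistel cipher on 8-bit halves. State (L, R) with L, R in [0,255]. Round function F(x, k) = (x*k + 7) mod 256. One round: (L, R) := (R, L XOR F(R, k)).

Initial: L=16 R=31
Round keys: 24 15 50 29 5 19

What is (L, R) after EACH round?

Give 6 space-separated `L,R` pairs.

Answer: 31,255 255,231 231,218 218,94 94,7 7,210

Derivation:
Round 1 (k=24): L=31 R=255
Round 2 (k=15): L=255 R=231
Round 3 (k=50): L=231 R=218
Round 4 (k=29): L=218 R=94
Round 5 (k=5): L=94 R=7
Round 6 (k=19): L=7 R=210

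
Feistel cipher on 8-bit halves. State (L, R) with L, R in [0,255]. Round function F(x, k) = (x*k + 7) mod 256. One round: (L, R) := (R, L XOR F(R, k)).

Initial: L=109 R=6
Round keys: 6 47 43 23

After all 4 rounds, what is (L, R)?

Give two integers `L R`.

Round 1 (k=6): L=6 R=70
Round 2 (k=47): L=70 R=231
Round 3 (k=43): L=231 R=146
Round 4 (k=23): L=146 R=194

Answer: 146 194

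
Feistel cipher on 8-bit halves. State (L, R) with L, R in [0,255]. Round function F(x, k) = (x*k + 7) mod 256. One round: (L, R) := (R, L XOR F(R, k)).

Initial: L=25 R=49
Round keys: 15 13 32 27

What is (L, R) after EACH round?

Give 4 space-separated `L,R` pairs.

Round 1 (k=15): L=49 R=255
Round 2 (k=13): L=255 R=203
Round 3 (k=32): L=203 R=152
Round 4 (k=27): L=152 R=196

Answer: 49,255 255,203 203,152 152,196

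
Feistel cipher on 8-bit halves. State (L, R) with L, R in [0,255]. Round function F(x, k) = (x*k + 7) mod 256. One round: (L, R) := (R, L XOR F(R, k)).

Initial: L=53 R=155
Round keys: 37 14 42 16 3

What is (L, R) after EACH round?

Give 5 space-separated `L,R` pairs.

Answer: 155,91 91,154 154,16 16,157 157,206

Derivation:
Round 1 (k=37): L=155 R=91
Round 2 (k=14): L=91 R=154
Round 3 (k=42): L=154 R=16
Round 4 (k=16): L=16 R=157
Round 5 (k=3): L=157 R=206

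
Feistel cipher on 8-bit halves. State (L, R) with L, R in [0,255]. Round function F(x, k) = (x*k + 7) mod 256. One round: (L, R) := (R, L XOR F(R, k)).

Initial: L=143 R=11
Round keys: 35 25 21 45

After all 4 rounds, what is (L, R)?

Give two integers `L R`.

Round 1 (k=35): L=11 R=7
Round 2 (k=25): L=7 R=189
Round 3 (k=21): L=189 R=143
Round 4 (k=45): L=143 R=151

Answer: 143 151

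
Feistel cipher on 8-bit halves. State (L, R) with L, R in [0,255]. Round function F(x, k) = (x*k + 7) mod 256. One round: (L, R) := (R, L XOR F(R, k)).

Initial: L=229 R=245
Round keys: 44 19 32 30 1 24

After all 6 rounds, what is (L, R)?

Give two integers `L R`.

Round 1 (k=44): L=245 R=198
Round 2 (k=19): L=198 R=76
Round 3 (k=32): L=76 R=65
Round 4 (k=30): L=65 R=233
Round 5 (k=1): L=233 R=177
Round 6 (k=24): L=177 R=118

Answer: 177 118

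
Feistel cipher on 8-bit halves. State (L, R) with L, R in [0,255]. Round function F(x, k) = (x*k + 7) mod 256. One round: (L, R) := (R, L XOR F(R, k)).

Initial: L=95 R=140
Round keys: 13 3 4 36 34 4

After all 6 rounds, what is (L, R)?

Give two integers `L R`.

Round 1 (k=13): L=140 R=124
Round 2 (k=3): L=124 R=247
Round 3 (k=4): L=247 R=159
Round 4 (k=36): L=159 R=148
Round 5 (k=34): L=148 R=48
Round 6 (k=4): L=48 R=83

Answer: 48 83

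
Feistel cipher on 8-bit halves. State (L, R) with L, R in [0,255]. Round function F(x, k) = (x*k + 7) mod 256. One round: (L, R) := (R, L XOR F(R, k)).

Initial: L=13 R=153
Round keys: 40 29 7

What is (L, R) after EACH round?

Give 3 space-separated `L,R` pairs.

Round 1 (k=40): L=153 R=226
Round 2 (k=29): L=226 R=56
Round 3 (k=7): L=56 R=109

Answer: 153,226 226,56 56,109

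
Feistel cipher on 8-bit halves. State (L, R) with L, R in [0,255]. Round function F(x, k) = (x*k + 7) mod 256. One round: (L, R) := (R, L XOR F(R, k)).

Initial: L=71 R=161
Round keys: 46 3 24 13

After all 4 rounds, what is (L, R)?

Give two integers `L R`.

Answer: 21 164

Derivation:
Round 1 (k=46): L=161 R=178
Round 2 (k=3): L=178 R=188
Round 3 (k=24): L=188 R=21
Round 4 (k=13): L=21 R=164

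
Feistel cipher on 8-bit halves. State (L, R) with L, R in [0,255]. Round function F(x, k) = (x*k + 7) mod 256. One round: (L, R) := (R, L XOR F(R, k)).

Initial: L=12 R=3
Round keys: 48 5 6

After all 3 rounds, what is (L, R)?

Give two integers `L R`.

Answer: 13 206

Derivation:
Round 1 (k=48): L=3 R=155
Round 2 (k=5): L=155 R=13
Round 3 (k=6): L=13 R=206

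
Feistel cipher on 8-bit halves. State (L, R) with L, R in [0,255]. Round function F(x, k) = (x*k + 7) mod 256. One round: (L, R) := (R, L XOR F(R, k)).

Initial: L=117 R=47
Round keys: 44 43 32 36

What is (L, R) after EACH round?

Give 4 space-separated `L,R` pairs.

Answer: 47,110 110,174 174,169 169,101

Derivation:
Round 1 (k=44): L=47 R=110
Round 2 (k=43): L=110 R=174
Round 3 (k=32): L=174 R=169
Round 4 (k=36): L=169 R=101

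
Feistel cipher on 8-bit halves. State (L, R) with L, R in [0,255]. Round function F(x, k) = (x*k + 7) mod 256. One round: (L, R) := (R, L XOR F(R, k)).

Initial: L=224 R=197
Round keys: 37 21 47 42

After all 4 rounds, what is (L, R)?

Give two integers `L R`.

Round 1 (k=37): L=197 R=96
Round 2 (k=21): L=96 R=34
Round 3 (k=47): L=34 R=37
Round 4 (k=42): L=37 R=59

Answer: 37 59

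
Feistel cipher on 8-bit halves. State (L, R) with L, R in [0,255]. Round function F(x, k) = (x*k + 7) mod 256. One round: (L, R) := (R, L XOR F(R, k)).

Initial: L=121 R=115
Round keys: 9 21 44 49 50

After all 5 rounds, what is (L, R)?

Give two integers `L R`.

Answer: 210 227

Derivation:
Round 1 (k=9): L=115 R=107
Round 2 (k=21): L=107 R=189
Round 3 (k=44): L=189 R=232
Round 4 (k=49): L=232 R=210
Round 5 (k=50): L=210 R=227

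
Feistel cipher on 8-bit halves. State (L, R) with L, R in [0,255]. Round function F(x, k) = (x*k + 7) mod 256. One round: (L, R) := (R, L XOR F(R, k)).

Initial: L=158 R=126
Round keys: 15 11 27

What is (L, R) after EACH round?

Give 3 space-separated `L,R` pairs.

Round 1 (k=15): L=126 R=247
Round 2 (k=11): L=247 R=218
Round 3 (k=27): L=218 R=242

Answer: 126,247 247,218 218,242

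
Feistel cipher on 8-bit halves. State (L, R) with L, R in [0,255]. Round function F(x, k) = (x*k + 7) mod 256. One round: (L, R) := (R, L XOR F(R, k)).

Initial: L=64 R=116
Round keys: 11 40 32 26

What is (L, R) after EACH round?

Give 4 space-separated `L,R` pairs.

Round 1 (k=11): L=116 R=67
Round 2 (k=40): L=67 R=11
Round 3 (k=32): L=11 R=36
Round 4 (k=26): L=36 R=164

Answer: 116,67 67,11 11,36 36,164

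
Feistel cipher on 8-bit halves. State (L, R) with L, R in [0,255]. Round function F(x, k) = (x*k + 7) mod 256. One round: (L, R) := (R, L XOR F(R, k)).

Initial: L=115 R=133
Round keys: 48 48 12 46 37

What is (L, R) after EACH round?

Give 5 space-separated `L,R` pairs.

Round 1 (k=48): L=133 R=132
Round 2 (k=48): L=132 R=66
Round 3 (k=12): L=66 R=155
Round 4 (k=46): L=155 R=163
Round 5 (k=37): L=163 R=13

Answer: 133,132 132,66 66,155 155,163 163,13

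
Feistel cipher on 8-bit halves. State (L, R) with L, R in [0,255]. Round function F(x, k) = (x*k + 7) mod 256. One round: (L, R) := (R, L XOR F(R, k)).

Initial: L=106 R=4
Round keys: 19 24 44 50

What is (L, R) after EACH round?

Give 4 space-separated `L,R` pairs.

Answer: 4,57 57,91 91,146 146,208

Derivation:
Round 1 (k=19): L=4 R=57
Round 2 (k=24): L=57 R=91
Round 3 (k=44): L=91 R=146
Round 4 (k=50): L=146 R=208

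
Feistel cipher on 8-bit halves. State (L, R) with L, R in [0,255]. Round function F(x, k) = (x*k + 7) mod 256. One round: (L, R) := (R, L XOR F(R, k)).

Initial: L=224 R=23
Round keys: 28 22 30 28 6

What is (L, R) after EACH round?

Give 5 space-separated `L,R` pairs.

Round 1 (k=28): L=23 R=107
Round 2 (k=22): L=107 R=46
Round 3 (k=30): L=46 R=0
Round 4 (k=28): L=0 R=41
Round 5 (k=6): L=41 R=253

Answer: 23,107 107,46 46,0 0,41 41,253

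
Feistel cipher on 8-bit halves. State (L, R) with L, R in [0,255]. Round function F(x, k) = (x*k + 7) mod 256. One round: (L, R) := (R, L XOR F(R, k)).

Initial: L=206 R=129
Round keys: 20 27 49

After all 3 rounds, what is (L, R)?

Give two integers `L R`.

Answer: 255 3

Derivation:
Round 1 (k=20): L=129 R=213
Round 2 (k=27): L=213 R=255
Round 3 (k=49): L=255 R=3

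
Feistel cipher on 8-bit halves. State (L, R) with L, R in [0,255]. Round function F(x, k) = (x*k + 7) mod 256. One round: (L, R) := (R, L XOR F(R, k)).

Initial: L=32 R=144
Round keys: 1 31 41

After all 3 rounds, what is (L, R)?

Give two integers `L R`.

Answer: 160 16

Derivation:
Round 1 (k=1): L=144 R=183
Round 2 (k=31): L=183 R=160
Round 3 (k=41): L=160 R=16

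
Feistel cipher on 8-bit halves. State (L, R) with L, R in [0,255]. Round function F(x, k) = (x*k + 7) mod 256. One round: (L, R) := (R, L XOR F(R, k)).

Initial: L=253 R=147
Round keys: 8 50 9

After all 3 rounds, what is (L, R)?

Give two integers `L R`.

Round 1 (k=8): L=147 R=98
Round 2 (k=50): L=98 R=184
Round 3 (k=9): L=184 R=29

Answer: 184 29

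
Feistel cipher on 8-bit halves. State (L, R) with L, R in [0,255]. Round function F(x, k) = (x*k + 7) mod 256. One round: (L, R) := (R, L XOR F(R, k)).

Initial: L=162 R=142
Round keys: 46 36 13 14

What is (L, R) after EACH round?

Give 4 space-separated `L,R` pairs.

Round 1 (k=46): L=142 R=41
Round 2 (k=36): L=41 R=69
Round 3 (k=13): L=69 R=161
Round 4 (k=14): L=161 R=144

Answer: 142,41 41,69 69,161 161,144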